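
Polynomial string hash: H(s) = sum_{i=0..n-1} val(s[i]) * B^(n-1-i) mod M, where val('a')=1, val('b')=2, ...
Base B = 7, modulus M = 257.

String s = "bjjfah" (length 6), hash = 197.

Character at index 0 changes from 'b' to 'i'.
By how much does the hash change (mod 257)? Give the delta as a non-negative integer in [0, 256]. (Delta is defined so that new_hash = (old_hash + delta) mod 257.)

Answer: 200

Derivation:
Delta formula: (val(new) - val(old)) * B^(n-1-k) mod M
  val('i') - val('b') = 9 - 2 = 7
  B^(n-1-k) = 7^5 mod 257 = 102
  Delta = 7 * 102 mod 257 = 200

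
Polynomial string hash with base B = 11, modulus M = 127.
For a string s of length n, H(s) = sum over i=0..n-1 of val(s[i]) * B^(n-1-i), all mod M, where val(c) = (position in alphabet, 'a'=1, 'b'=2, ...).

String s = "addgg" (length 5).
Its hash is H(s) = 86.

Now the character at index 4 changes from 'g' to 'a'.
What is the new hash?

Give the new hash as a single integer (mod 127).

Answer: 80

Derivation:
val('g') = 7, val('a') = 1
Position k = 4, exponent = n-1-k = 0
B^0 mod M = 11^0 mod 127 = 1
Delta = (1 - 7) * 1 mod 127 = 121
New hash = (86 + 121) mod 127 = 80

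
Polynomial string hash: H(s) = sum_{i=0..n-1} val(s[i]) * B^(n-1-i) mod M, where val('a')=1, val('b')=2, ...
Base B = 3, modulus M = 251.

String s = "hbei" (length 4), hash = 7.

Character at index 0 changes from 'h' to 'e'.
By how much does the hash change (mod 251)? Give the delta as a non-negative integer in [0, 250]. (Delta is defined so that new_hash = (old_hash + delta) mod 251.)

Answer: 170

Derivation:
Delta formula: (val(new) - val(old)) * B^(n-1-k) mod M
  val('e') - val('h') = 5 - 8 = -3
  B^(n-1-k) = 3^3 mod 251 = 27
  Delta = -3 * 27 mod 251 = 170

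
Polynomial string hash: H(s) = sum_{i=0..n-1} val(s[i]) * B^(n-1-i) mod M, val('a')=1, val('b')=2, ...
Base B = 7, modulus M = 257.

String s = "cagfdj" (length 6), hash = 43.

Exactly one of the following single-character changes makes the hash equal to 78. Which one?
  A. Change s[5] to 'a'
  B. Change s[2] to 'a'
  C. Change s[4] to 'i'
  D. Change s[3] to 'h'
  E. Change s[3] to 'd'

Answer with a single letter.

Option A: s[5]='j'->'a', delta=(1-10)*7^0 mod 257 = 248, hash=43+248 mod 257 = 34
Option B: s[2]='g'->'a', delta=(1-7)*7^3 mod 257 = 255, hash=43+255 mod 257 = 41
Option C: s[4]='d'->'i', delta=(9-4)*7^1 mod 257 = 35, hash=43+35 mod 257 = 78 <-- target
Option D: s[3]='f'->'h', delta=(8-6)*7^2 mod 257 = 98, hash=43+98 mod 257 = 141
Option E: s[3]='f'->'d', delta=(4-6)*7^2 mod 257 = 159, hash=43+159 mod 257 = 202

Answer: C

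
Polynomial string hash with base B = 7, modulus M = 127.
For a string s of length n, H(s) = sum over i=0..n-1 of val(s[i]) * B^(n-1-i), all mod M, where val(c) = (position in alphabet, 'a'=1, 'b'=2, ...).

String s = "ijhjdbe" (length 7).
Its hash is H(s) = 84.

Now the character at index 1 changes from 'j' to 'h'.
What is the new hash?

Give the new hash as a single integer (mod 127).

Answer: 125

Derivation:
val('j') = 10, val('h') = 8
Position k = 1, exponent = n-1-k = 5
B^5 mod M = 7^5 mod 127 = 43
Delta = (8 - 10) * 43 mod 127 = 41
New hash = (84 + 41) mod 127 = 125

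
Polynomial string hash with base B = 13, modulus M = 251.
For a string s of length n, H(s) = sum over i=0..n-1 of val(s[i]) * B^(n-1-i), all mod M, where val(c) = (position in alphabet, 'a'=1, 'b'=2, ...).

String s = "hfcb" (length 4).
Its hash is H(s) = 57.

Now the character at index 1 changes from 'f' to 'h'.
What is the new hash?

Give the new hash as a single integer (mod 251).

val('f') = 6, val('h') = 8
Position k = 1, exponent = n-1-k = 2
B^2 mod M = 13^2 mod 251 = 169
Delta = (8 - 6) * 169 mod 251 = 87
New hash = (57 + 87) mod 251 = 144

Answer: 144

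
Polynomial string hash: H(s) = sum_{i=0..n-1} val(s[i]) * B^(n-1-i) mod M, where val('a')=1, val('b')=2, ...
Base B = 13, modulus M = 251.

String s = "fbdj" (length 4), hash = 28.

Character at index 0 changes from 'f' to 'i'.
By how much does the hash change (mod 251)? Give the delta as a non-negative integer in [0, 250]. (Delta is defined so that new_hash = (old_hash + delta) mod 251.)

Answer: 65

Derivation:
Delta formula: (val(new) - val(old)) * B^(n-1-k) mod M
  val('i') - val('f') = 9 - 6 = 3
  B^(n-1-k) = 13^3 mod 251 = 189
  Delta = 3 * 189 mod 251 = 65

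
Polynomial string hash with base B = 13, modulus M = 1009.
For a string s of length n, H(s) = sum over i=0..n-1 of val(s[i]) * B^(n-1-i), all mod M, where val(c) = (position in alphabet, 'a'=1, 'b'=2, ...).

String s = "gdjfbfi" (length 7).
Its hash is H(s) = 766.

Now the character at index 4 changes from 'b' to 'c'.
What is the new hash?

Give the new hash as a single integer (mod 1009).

val('b') = 2, val('c') = 3
Position k = 4, exponent = n-1-k = 2
B^2 mod M = 13^2 mod 1009 = 169
Delta = (3 - 2) * 169 mod 1009 = 169
New hash = (766 + 169) mod 1009 = 935

Answer: 935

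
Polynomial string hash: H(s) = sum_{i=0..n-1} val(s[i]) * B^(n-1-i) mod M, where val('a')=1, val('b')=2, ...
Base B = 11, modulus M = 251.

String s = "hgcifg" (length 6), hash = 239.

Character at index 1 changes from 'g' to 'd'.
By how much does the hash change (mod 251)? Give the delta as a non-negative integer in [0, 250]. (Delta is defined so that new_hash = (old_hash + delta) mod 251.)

Answer: 2

Derivation:
Delta formula: (val(new) - val(old)) * B^(n-1-k) mod M
  val('d') - val('g') = 4 - 7 = -3
  B^(n-1-k) = 11^4 mod 251 = 83
  Delta = -3 * 83 mod 251 = 2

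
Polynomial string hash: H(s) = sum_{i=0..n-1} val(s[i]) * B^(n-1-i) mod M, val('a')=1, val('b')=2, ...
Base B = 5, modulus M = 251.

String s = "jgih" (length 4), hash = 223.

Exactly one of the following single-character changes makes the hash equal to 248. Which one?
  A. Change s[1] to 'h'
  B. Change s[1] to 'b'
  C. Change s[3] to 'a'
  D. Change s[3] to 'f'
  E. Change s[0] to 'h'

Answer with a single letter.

Answer: A

Derivation:
Option A: s[1]='g'->'h', delta=(8-7)*5^2 mod 251 = 25, hash=223+25 mod 251 = 248 <-- target
Option B: s[1]='g'->'b', delta=(2-7)*5^2 mod 251 = 126, hash=223+126 mod 251 = 98
Option C: s[3]='h'->'a', delta=(1-8)*5^0 mod 251 = 244, hash=223+244 mod 251 = 216
Option D: s[3]='h'->'f', delta=(6-8)*5^0 mod 251 = 249, hash=223+249 mod 251 = 221
Option E: s[0]='j'->'h', delta=(8-10)*5^3 mod 251 = 1, hash=223+1 mod 251 = 224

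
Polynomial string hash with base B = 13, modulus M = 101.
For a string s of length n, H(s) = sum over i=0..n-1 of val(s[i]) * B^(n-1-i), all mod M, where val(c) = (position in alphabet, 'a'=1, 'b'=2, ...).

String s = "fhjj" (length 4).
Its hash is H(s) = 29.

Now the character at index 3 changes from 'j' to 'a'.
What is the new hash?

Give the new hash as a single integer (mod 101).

Answer: 20

Derivation:
val('j') = 10, val('a') = 1
Position k = 3, exponent = n-1-k = 0
B^0 mod M = 13^0 mod 101 = 1
Delta = (1 - 10) * 1 mod 101 = 92
New hash = (29 + 92) mod 101 = 20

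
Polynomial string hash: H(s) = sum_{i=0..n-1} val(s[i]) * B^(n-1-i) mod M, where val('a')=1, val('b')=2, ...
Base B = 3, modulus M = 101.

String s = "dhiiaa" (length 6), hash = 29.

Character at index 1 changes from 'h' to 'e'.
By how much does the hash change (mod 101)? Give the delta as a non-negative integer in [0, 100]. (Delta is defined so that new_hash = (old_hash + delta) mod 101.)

Answer: 60

Derivation:
Delta formula: (val(new) - val(old)) * B^(n-1-k) mod M
  val('e') - val('h') = 5 - 8 = -3
  B^(n-1-k) = 3^4 mod 101 = 81
  Delta = -3 * 81 mod 101 = 60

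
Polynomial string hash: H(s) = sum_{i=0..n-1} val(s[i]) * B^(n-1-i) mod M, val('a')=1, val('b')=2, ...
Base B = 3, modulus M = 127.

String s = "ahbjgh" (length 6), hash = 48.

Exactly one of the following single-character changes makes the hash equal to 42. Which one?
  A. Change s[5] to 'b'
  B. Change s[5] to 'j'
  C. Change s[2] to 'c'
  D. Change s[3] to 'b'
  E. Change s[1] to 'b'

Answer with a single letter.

Option A: s[5]='h'->'b', delta=(2-8)*3^0 mod 127 = 121, hash=48+121 mod 127 = 42 <-- target
Option B: s[5]='h'->'j', delta=(10-8)*3^0 mod 127 = 2, hash=48+2 mod 127 = 50
Option C: s[2]='b'->'c', delta=(3-2)*3^3 mod 127 = 27, hash=48+27 mod 127 = 75
Option D: s[3]='j'->'b', delta=(2-10)*3^2 mod 127 = 55, hash=48+55 mod 127 = 103
Option E: s[1]='h'->'b', delta=(2-8)*3^4 mod 127 = 22, hash=48+22 mod 127 = 70

Answer: A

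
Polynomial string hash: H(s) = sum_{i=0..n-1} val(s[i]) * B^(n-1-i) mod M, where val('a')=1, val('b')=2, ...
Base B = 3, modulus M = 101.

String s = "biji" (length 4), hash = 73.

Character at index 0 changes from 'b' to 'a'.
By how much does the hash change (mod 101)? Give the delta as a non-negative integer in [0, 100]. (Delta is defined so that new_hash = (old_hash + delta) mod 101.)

Answer: 74

Derivation:
Delta formula: (val(new) - val(old)) * B^(n-1-k) mod M
  val('a') - val('b') = 1 - 2 = -1
  B^(n-1-k) = 3^3 mod 101 = 27
  Delta = -1 * 27 mod 101 = 74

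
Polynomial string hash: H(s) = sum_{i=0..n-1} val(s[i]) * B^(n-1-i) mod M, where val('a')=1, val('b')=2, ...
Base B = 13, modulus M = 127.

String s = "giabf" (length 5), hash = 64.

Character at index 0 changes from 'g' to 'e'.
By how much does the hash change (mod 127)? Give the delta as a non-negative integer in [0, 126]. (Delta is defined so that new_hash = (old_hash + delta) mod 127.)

Delta formula: (val(new) - val(old)) * B^(n-1-k) mod M
  val('e') - val('g') = 5 - 7 = -2
  B^(n-1-k) = 13^4 mod 127 = 113
  Delta = -2 * 113 mod 127 = 28

Answer: 28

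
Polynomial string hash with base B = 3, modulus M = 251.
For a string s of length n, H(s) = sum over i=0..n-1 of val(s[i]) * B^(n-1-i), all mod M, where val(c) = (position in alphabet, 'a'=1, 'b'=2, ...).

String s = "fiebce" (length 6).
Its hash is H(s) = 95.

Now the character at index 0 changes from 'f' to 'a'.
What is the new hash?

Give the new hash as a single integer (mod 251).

Answer: 135

Derivation:
val('f') = 6, val('a') = 1
Position k = 0, exponent = n-1-k = 5
B^5 mod M = 3^5 mod 251 = 243
Delta = (1 - 6) * 243 mod 251 = 40
New hash = (95 + 40) mod 251 = 135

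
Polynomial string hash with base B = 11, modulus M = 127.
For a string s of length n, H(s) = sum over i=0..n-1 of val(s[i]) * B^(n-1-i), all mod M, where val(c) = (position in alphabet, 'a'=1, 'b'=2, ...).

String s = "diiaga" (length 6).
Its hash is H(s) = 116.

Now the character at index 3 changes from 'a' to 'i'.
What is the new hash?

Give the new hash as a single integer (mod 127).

val('a') = 1, val('i') = 9
Position k = 3, exponent = n-1-k = 2
B^2 mod M = 11^2 mod 127 = 121
Delta = (9 - 1) * 121 mod 127 = 79
New hash = (116 + 79) mod 127 = 68

Answer: 68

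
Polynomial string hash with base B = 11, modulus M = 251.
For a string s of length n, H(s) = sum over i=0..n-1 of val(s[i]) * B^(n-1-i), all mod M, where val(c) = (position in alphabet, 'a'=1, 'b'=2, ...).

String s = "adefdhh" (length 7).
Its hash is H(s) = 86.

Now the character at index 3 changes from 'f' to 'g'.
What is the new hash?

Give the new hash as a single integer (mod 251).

Answer: 162

Derivation:
val('f') = 6, val('g') = 7
Position k = 3, exponent = n-1-k = 3
B^3 mod M = 11^3 mod 251 = 76
Delta = (7 - 6) * 76 mod 251 = 76
New hash = (86 + 76) mod 251 = 162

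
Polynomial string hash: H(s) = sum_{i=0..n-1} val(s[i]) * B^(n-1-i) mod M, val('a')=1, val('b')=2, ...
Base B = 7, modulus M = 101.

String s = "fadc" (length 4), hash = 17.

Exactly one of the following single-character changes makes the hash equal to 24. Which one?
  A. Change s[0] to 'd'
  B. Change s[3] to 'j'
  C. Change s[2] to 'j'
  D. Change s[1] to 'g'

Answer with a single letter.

Answer: B

Derivation:
Option A: s[0]='f'->'d', delta=(4-6)*7^3 mod 101 = 21, hash=17+21 mod 101 = 38
Option B: s[3]='c'->'j', delta=(10-3)*7^0 mod 101 = 7, hash=17+7 mod 101 = 24 <-- target
Option C: s[2]='d'->'j', delta=(10-4)*7^1 mod 101 = 42, hash=17+42 mod 101 = 59
Option D: s[1]='a'->'g', delta=(7-1)*7^2 mod 101 = 92, hash=17+92 mod 101 = 8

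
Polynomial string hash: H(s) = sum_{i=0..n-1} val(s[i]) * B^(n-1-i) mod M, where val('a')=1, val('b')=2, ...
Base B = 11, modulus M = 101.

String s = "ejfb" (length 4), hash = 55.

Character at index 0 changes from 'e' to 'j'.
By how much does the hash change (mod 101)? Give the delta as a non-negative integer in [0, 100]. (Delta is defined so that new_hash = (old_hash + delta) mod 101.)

Answer: 90

Derivation:
Delta formula: (val(new) - val(old)) * B^(n-1-k) mod M
  val('j') - val('e') = 10 - 5 = 5
  B^(n-1-k) = 11^3 mod 101 = 18
  Delta = 5 * 18 mod 101 = 90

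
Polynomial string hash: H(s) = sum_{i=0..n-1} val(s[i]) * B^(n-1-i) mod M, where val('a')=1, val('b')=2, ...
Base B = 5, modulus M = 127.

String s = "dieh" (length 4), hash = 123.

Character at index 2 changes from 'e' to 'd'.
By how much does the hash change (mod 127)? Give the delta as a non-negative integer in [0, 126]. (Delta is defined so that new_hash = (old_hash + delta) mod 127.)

Answer: 122

Derivation:
Delta formula: (val(new) - val(old)) * B^(n-1-k) mod M
  val('d') - val('e') = 4 - 5 = -1
  B^(n-1-k) = 5^1 mod 127 = 5
  Delta = -1 * 5 mod 127 = 122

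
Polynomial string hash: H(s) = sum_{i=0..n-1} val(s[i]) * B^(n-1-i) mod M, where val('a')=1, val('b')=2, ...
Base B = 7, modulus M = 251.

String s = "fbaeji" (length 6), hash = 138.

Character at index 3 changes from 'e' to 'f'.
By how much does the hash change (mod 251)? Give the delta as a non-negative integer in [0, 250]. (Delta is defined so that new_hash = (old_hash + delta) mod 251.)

Answer: 49

Derivation:
Delta formula: (val(new) - val(old)) * B^(n-1-k) mod M
  val('f') - val('e') = 6 - 5 = 1
  B^(n-1-k) = 7^2 mod 251 = 49
  Delta = 1 * 49 mod 251 = 49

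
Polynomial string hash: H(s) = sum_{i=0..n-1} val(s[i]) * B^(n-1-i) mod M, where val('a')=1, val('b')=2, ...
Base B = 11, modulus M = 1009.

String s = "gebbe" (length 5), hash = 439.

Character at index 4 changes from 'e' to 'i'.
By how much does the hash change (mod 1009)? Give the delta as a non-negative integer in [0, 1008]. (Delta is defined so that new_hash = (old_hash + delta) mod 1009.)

Answer: 4

Derivation:
Delta formula: (val(new) - val(old)) * B^(n-1-k) mod M
  val('i') - val('e') = 9 - 5 = 4
  B^(n-1-k) = 11^0 mod 1009 = 1
  Delta = 4 * 1 mod 1009 = 4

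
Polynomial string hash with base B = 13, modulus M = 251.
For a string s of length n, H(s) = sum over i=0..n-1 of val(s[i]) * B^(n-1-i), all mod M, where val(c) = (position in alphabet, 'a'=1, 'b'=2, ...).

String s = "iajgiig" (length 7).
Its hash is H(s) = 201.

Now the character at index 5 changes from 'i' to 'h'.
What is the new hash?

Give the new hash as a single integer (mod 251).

Answer: 188

Derivation:
val('i') = 9, val('h') = 8
Position k = 5, exponent = n-1-k = 1
B^1 mod M = 13^1 mod 251 = 13
Delta = (8 - 9) * 13 mod 251 = 238
New hash = (201 + 238) mod 251 = 188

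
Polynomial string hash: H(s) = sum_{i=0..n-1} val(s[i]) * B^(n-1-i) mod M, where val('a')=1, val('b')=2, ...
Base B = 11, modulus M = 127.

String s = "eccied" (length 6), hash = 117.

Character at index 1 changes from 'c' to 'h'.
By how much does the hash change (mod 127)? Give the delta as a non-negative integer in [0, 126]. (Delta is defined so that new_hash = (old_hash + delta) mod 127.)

Answer: 53

Derivation:
Delta formula: (val(new) - val(old)) * B^(n-1-k) mod M
  val('h') - val('c') = 8 - 3 = 5
  B^(n-1-k) = 11^4 mod 127 = 36
  Delta = 5 * 36 mod 127 = 53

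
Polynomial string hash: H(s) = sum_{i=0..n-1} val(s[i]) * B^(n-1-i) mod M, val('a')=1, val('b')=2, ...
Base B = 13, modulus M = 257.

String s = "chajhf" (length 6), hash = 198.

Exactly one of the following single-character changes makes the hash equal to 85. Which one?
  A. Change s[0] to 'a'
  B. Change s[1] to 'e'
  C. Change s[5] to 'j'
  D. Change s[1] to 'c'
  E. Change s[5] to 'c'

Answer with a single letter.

Answer: A

Derivation:
Option A: s[0]='c'->'a', delta=(1-3)*13^5 mod 257 = 144, hash=198+144 mod 257 = 85 <-- target
Option B: s[1]='h'->'e', delta=(5-8)*13^4 mod 257 = 155, hash=198+155 mod 257 = 96
Option C: s[5]='f'->'j', delta=(10-6)*13^0 mod 257 = 4, hash=198+4 mod 257 = 202
Option D: s[1]='h'->'c', delta=(3-8)*13^4 mod 257 = 87, hash=198+87 mod 257 = 28
Option E: s[5]='f'->'c', delta=(3-6)*13^0 mod 257 = 254, hash=198+254 mod 257 = 195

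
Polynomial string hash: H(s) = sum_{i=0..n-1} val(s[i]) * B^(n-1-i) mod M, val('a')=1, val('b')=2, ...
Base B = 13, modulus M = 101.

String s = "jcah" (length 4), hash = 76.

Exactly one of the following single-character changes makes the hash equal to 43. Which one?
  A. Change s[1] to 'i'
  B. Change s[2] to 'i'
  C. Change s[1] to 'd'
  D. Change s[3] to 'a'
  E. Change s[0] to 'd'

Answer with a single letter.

Answer: C

Derivation:
Option A: s[1]='c'->'i', delta=(9-3)*13^2 mod 101 = 4, hash=76+4 mod 101 = 80
Option B: s[2]='a'->'i', delta=(9-1)*13^1 mod 101 = 3, hash=76+3 mod 101 = 79
Option C: s[1]='c'->'d', delta=(4-3)*13^2 mod 101 = 68, hash=76+68 mod 101 = 43 <-- target
Option D: s[3]='h'->'a', delta=(1-8)*13^0 mod 101 = 94, hash=76+94 mod 101 = 69
Option E: s[0]='j'->'d', delta=(4-10)*13^3 mod 101 = 49, hash=76+49 mod 101 = 24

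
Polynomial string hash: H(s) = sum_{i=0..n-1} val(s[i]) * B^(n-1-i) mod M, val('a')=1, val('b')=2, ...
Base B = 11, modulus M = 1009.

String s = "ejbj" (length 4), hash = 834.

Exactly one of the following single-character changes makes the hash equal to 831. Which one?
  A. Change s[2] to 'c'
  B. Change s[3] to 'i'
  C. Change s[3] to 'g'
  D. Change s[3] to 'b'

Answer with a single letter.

Option A: s[2]='b'->'c', delta=(3-2)*11^1 mod 1009 = 11, hash=834+11 mod 1009 = 845
Option B: s[3]='j'->'i', delta=(9-10)*11^0 mod 1009 = 1008, hash=834+1008 mod 1009 = 833
Option C: s[3]='j'->'g', delta=(7-10)*11^0 mod 1009 = 1006, hash=834+1006 mod 1009 = 831 <-- target
Option D: s[3]='j'->'b', delta=(2-10)*11^0 mod 1009 = 1001, hash=834+1001 mod 1009 = 826

Answer: C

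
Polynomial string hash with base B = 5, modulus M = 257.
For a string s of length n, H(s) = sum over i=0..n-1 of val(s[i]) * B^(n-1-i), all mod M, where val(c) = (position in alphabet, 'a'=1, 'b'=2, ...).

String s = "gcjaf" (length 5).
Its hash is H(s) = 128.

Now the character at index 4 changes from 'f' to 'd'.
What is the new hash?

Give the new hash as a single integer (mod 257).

Answer: 126

Derivation:
val('f') = 6, val('d') = 4
Position k = 4, exponent = n-1-k = 0
B^0 mod M = 5^0 mod 257 = 1
Delta = (4 - 6) * 1 mod 257 = 255
New hash = (128 + 255) mod 257 = 126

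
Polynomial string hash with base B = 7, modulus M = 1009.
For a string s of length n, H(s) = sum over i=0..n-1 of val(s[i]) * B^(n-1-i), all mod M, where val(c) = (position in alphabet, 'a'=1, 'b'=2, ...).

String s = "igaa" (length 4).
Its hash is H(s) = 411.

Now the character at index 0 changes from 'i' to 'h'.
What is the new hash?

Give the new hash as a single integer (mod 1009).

val('i') = 9, val('h') = 8
Position k = 0, exponent = n-1-k = 3
B^3 mod M = 7^3 mod 1009 = 343
Delta = (8 - 9) * 343 mod 1009 = 666
New hash = (411 + 666) mod 1009 = 68

Answer: 68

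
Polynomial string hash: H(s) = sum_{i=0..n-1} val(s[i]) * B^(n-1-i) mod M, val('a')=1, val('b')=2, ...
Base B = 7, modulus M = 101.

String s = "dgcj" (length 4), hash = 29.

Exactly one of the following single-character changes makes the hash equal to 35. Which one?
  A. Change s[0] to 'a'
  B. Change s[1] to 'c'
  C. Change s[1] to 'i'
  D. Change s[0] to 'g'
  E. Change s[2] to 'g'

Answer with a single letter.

Answer: B

Derivation:
Option A: s[0]='d'->'a', delta=(1-4)*7^3 mod 101 = 82, hash=29+82 mod 101 = 10
Option B: s[1]='g'->'c', delta=(3-7)*7^2 mod 101 = 6, hash=29+6 mod 101 = 35 <-- target
Option C: s[1]='g'->'i', delta=(9-7)*7^2 mod 101 = 98, hash=29+98 mod 101 = 26
Option D: s[0]='d'->'g', delta=(7-4)*7^3 mod 101 = 19, hash=29+19 mod 101 = 48
Option E: s[2]='c'->'g', delta=(7-3)*7^1 mod 101 = 28, hash=29+28 mod 101 = 57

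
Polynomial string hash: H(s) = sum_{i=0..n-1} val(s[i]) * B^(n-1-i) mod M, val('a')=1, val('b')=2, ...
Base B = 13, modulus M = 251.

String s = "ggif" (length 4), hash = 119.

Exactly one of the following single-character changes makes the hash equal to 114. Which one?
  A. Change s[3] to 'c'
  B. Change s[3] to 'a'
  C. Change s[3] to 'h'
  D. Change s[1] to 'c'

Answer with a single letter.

Answer: B

Derivation:
Option A: s[3]='f'->'c', delta=(3-6)*13^0 mod 251 = 248, hash=119+248 mod 251 = 116
Option B: s[3]='f'->'a', delta=(1-6)*13^0 mod 251 = 246, hash=119+246 mod 251 = 114 <-- target
Option C: s[3]='f'->'h', delta=(8-6)*13^0 mod 251 = 2, hash=119+2 mod 251 = 121
Option D: s[1]='g'->'c', delta=(3-7)*13^2 mod 251 = 77, hash=119+77 mod 251 = 196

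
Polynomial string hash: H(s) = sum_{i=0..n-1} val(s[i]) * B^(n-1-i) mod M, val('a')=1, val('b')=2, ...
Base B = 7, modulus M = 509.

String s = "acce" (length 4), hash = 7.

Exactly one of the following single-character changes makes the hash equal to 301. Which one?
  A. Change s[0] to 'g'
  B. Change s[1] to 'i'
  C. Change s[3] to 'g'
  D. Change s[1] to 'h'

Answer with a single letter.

Answer: B

Derivation:
Option A: s[0]='a'->'g', delta=(7-1)*7^3 mod 509 = 22, hash=7+22 mod 509 = 29
Option B: s[1]='c'->'i', delta=(9-3)*7^2 mod 509 = 294, hash=7+294 mod 509 = 301 <-- target
Option C: s[3]='e'->'g', delta=(7-5)*7^0 mod 509 = 2, hash=7+2 mod 509 = 9
Option D: s[1]='c'->'h', delta=(8-3)*7^2 mod 509 = 245, hash=7+245 mod 509 = 252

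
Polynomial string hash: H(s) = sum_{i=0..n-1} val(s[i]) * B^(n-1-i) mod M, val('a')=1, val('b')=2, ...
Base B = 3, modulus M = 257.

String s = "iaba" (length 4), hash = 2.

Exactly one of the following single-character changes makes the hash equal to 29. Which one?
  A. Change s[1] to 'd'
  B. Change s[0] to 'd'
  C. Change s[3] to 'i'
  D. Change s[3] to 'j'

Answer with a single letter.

Option A: s[1]='a'->'d', delta=(4-1)*3^2 mod 257 = 27, hash=2+27 mod 257 = 29 <-- target
Option B: s[0]='i'->'d', delta=(4-9)*3^3 mod 257 = 122, hash=2+122 mod 257 = 124
Option C: s[3]='a'->'i', delta=(9-1)*3^0 mod 257 = 8, hash=2+8 mod 257 = 10
Option D: s[3]='a'->'j', delta=(10-1)*3^0 mod 257 = 9, hash=2+9 mod 257 = 11

Answer: A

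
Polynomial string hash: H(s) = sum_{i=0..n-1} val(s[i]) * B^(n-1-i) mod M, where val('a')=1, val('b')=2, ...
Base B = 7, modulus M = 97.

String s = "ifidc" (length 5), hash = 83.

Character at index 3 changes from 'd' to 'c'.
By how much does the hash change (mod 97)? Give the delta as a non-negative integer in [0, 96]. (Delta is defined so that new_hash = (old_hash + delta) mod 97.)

Delta formula: (val(new) - val(old)) * B^(n-1-k) mod M
  val('c') - val('d') = 3 - 4 = -1
  B^(n-1-k) = 7^1 mod 97 = 7
  Delta = -1 * 7 mod 97 = 90

Answer: 90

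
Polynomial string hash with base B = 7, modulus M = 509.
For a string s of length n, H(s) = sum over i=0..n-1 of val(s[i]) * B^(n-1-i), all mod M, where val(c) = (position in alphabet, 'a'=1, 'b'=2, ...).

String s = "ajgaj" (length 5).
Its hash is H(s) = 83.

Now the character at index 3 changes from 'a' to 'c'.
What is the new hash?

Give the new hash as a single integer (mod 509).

Answer: 97

Derivation:
val('a') = 1, val('c') = 3
Position k = 3, exponent = n-1-k = 1
B^1 mod M = 7^1 mod 509 = 7
Delta = (3 - 1) * 7 mod 509 = 14
New hash = (83 + 14) mod 509 = 97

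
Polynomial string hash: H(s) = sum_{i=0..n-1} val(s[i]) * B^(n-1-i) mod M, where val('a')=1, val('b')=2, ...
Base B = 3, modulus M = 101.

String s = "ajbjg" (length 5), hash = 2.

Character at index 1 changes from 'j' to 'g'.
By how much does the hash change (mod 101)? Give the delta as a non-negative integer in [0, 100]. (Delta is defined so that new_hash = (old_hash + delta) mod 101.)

Delta formula: (val(new) - val(old)) * B^(n-1-k) mod M
  val('g') - val('j') = 7 - 10 = -3
  B^(n-1-k) = 3^3 mod 101 = 27
  Delta = -3 * 27 mod 101 = 20

Answer: 20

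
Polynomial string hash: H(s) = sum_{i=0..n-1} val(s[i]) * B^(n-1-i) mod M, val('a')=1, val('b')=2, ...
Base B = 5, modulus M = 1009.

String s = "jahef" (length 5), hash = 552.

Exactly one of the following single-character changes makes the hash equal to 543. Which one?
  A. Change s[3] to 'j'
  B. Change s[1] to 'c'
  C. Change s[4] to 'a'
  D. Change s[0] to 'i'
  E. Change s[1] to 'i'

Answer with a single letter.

Option A: s[3]='e'->'j', delta=(10-5)*5^1 mod 1009 = 25, hash=552+25 mod 1009 = 577
Option B: s[1]='a'->'c', delta=(3-1)*5^3 mod 1009 = 250, hash=552+250 mod 1009 = 802
Option C: s[4]='f'->'a', delta=(1-6)*5^0 mod 1009 = 1004, hash=552+1004 mod 1009 = 547
Option D: s[0]='j'->'i', delta=(9-10)*5^4 mod 1009 = 384, hash=552+384 mod 1009 = 936
Option E: s[1]='a'->'i', delta=(9-1)*5^3 mod 1009 = 1000, hash=552+1000 mod 1009 = 543 <-- target

Answer: E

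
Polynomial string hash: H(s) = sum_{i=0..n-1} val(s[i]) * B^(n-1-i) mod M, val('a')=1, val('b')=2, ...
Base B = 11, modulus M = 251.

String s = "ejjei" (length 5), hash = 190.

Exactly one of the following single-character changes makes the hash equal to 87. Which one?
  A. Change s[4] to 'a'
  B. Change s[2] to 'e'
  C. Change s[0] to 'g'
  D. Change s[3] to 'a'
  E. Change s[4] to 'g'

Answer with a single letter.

Answer: B

Derivation:
Option A: s[4]='i'->'a', delta=(1-9)*11^0 mod 251 = 243, hash=190+243 mod 251 = 182
Option B: s[2]='j'->'e', delta=(5-10)*11^2 mod 251 = 148, hash=190+148 mod 251 = 87 <-- target
Option C: s[0]='e'->'g', delta=(7-5)*11^4 mod 251 = 166, hash=190+166 mod 251 = 105
Option D: s[3]='e'->'a', delta=(1-5)*11^1 mod 251 = 207, hash=190+207 mod 251 = 146
Option E: s[4]='i'->'g', delta=(7-9)*11^0 mod 251 = 249, hash=190+249 mod 251 = 188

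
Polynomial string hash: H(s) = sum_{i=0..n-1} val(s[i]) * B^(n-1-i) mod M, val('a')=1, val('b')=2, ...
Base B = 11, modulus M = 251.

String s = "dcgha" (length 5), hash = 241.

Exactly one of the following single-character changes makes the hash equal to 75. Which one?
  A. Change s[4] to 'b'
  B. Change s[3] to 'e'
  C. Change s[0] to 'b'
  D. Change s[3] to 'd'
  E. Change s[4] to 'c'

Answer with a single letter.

Option A: s[4]='a'->'b', delta=(2-1)*11^0 mod 251 = 1, hash=241+1 mod 251 = 242
Option B: s[3]='h'->'e', delta=(5-8)*11^1 mod 251 = 218, hash=241+218 mod 251 = 208
Option C: s[0]='d'->'b', delta=(2-4)*11^4 mod 251 = 85, hash=241+85 mod 251 = 75 <-- target
Option D: s[3]='h'->'d', delta=(4-8)*11^1 mod 251 = 207, hash=241+207 mod 251 = 197
Option E: s[4]='a'->'c', delta=(3-1)*11^0 mod 251 = 2, hash=241+2 mod 251 = 243

Answer: C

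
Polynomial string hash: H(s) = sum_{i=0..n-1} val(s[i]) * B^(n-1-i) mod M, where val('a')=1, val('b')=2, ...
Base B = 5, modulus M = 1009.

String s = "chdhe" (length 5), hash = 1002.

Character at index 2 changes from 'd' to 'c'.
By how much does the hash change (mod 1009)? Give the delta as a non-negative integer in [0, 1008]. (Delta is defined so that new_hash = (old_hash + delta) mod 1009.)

Delta formula: (val(new) - val(old)) * B^(n-1-k) mod M
  val('c') - val('d') = 3 - 4 = -1
  B^(n-1-k) = 5^2 mod 1009 = 25
  Delta = -1 * 25 mod 1009 = 984

Answer: 984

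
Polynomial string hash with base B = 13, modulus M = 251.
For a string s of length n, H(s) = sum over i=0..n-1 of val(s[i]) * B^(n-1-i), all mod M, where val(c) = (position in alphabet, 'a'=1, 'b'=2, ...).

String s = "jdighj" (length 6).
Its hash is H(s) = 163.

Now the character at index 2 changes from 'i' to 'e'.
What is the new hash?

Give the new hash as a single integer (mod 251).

val('i') = 9, val('e') = 5
Position k = 2, exponent = n-1-k = 3
B^3 mod M = 13^3 mod 251 = 189
Delta = (5 - 9) * 189 mod 251 = 248
New hash = (163 + 248) mod 251 = 160

Answer: 160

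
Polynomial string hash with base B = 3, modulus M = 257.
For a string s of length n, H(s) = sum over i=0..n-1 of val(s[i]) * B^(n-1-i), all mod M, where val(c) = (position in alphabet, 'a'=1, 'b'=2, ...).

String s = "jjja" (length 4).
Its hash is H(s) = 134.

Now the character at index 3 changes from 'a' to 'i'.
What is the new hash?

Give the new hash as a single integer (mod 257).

val('a') = 1, val('i') = 9
Position k = 3, exponent = n-1-k = 0
B^0 mod M = 3^0 mod 257 = 1
Delta = (9 - 1) * 1 mod 257 = 8
New hash = (134 + 8) mod 257 = 142

Answer: 142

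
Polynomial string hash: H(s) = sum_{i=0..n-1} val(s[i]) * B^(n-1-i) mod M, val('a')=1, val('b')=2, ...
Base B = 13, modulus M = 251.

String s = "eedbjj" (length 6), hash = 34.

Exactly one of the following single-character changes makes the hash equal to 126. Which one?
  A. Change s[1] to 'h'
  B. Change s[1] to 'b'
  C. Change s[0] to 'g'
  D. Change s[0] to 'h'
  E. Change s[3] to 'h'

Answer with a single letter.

Option A: s[1]='e'->'h', delta=(8-5)*13^4 mod 251 = 92, hash=34+92 mod 251 = 126 <-- target
Option B: s[1]='e'->'b', delta=(2-5)*13^4 mod 251 = 159, hash=34+159 mod 251 = 193
Option C: s[0]='e'->'g', delta=(7-5)*13^5 mod 251 = 128, hash=34+128 mod 251 = 162
Option D: s[0]='e'->'h', delta=(8-5)*13^5 mod 251 = 192, hash=34+192 mod 251 = 226
Option E: s[3]='b'->'h', delta=(8-2)*13^2 mod 251 = 10, hash=34+10 mod 251 = 44

Answer: A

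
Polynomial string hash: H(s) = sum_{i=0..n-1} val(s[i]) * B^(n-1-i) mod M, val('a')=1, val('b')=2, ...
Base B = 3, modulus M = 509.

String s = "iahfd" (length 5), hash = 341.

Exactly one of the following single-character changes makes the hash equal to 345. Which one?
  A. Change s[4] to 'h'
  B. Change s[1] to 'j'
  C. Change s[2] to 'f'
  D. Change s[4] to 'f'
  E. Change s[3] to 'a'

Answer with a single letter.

Answer: A

Derivation:
Option A: s[4]='d'->'h', delta=(8-4)*3^0 mod 509 = 4, hash=341+4 mod 509 = 345 <-- target
Option B: s[1]='a'->'j', delta=(10-1)*3^3 mod 509 = 243, hash=341+243 mod 509 = 75
Option C: s[2]='h'->'f', delta=(6-8)*3^2 mod 509 = 491, hash=341+491 mod 509 = 323
Option D: s[4]='d'->'f', delta=(6-4)*3^0 mod 509 = 2, hash=341+2 mod 509 = 343
Option E: s[3]='f'->'a', delta=(1-6)*3^1 mod 509 = 494, hash=341+494 mod 509 = 326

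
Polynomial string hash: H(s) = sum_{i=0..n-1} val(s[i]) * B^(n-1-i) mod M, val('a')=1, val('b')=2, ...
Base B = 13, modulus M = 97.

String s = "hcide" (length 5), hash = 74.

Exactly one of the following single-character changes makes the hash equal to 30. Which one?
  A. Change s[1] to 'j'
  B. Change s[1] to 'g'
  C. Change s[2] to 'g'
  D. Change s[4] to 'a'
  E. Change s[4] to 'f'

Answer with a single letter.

Option A: s[1]='c'->'j', delta=(10-3)*13^3 mod 97 = 53, hash=74+53 mod 97 = 30 <-- target
Option B: s[1]='c'->'g', delta=(7-3)*13^3 mod 97 = 58, hash=74+58 mod 97 = 35
Option C: s[2]='i'->'g', delta=(7-9)*13^2 mod 97 = 50, hash=74+50 mod 97 = 27
Option D: s[4]='e'->'a', delta=(1-5)*13^0 mod 97 = 93, hash=74+93 mod 97 = 70
Option E: s[4]='e'->'f', delta=(6-5)*13^0 mod 97 = 1, hash=74+1 mod 97 = 75

Answer: A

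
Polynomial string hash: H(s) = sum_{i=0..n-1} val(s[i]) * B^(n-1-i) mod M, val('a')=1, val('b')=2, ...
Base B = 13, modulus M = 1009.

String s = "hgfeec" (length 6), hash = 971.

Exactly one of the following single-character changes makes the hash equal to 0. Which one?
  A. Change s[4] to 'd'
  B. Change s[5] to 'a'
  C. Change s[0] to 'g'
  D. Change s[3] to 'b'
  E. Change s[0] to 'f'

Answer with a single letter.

Option A: s[4]='e'->'d', delta=(4-5)*13^1 mod 1009 = 996, hash=971+996 mod 1009 = 958
Option B: s[5]='c'->'a', delta=(1-3)*13^0 mod 1009 = 1007, hash=971+1007 mod 1009 = 969
Option C: s[0]='h'->'g', delta=(7-8)*13^5 mod 1009 = 19, hash=971+19 mod 1009 = 990
Option D: s[3]='e'->'b', delta=(2-5)*13^2 mod 1009 = 502, hash=971+502 mod 1009 = 464
Option E: s[0]='h'->'f', delta=(6-8)*13^5 mod 1009 = 38, hash=971+38 mod 1009 = 0 <-- target

Answer: E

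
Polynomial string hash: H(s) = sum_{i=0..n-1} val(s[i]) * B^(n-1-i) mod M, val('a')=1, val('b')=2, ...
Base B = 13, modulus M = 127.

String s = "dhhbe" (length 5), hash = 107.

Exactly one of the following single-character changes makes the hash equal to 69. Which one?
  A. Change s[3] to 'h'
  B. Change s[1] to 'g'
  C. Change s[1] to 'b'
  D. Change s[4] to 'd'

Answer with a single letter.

Option A: s[3]='b'->'h', delta=(8-2)*13^1 mod 127 = 78, hash=107+78 mod 127 = 58
Option B: s[1]='h'->'g', delta=(7-8)*13^3 mod 127 = 89, hash=107+89 mod 127 = 69 <-- target
Option C: s[1]='h'->'b', delta=(2-8)*13^3 mod 127 = 26, hash=107+26 mod 127 = 6
Option D: s[4]='e'->'d', delta=(4-5)*13^0 mod 127 = 126, hash=107+126 mod 127 = 106

Answer: B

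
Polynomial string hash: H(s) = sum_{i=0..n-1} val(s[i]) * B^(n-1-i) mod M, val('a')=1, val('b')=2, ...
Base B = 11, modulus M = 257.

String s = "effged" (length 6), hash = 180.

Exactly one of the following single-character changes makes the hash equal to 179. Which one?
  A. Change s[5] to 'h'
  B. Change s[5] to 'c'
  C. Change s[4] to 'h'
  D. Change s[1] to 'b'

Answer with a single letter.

Answer: B

Derivation:
Option A: s[5]='d'->'h', delta=(8-4)*11^0 mod 257 = 4, hash=180+4 mod 257 = 184
Option B: s[5]='d'->'c', delta=(3-4)*11^0 mod 257 = 256, hash=180+256 mod 257 = 179 <-- target
Option C: s[4]='e'->'h', delta=(8-5)*11^1 mod 257 = 33, hash=180+33 mod 257 = 213
Option D: s[1]='f'->'b', delta=(2-6)*11^4 mod 257 = 32, hash=180+32 mod 257 = 212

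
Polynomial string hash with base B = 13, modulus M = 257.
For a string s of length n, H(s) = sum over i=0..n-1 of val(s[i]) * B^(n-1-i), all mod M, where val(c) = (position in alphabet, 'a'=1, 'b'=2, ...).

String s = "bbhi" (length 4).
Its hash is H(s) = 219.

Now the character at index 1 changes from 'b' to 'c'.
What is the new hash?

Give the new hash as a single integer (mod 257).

Answer: 131

Derivation:
val('b') = 2, val('c') = 3
Position k = 1, exponent = n-1-k = 2
B^2 mod M = 13^2 mod 257 = 169
Delta = (3 - 2) * 169 mod 257 = 169
New hash = (219 + 169) mod 257 = 131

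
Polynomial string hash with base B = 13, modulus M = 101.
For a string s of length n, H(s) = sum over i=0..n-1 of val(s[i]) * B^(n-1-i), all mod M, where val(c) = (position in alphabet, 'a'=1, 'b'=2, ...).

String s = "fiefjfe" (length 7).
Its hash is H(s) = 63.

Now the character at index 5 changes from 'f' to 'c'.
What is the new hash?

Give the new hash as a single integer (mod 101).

Answer: 24

Derivation:
val('f') = 6, val('c') = 3
Position k = 5, exponent = n-1-k = 1
B^1 mod M = 13^1 mod 101 = 13
Delta = (3 - 6) * 13 mod 101 = 62
New hash = (63 + 62) mod 101 = 24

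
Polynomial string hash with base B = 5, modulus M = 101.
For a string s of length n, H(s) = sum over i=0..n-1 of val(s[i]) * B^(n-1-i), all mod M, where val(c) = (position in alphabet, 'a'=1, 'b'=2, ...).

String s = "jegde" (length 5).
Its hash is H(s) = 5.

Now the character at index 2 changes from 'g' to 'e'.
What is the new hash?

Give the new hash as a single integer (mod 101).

Answer: 56

Derivation:
val('g') = 7, val('e') = 5
Position k = 2, exponent = n-1-k = 2
B^2 mod M = 5^2 mod 101 = 25
Delta = (5 - 7) * 25 mod 101 = 51
New hash = (5 + 51) mod 101 = 56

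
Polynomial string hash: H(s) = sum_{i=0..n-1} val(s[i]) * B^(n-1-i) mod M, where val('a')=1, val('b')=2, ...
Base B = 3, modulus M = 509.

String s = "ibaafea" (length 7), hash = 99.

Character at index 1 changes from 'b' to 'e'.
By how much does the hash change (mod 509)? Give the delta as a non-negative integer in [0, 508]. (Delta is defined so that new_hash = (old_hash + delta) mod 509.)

Answer: 220

Derivation:
Delta formula: (val(new) - val(old)) * B^(n-1-k) mod M
  val('e') - val('b') = 5 - 2 = 3
  B^(n-1-k) = 3^5 mod 509 = 243
  Delta = 3 * 243 mod 509 = 220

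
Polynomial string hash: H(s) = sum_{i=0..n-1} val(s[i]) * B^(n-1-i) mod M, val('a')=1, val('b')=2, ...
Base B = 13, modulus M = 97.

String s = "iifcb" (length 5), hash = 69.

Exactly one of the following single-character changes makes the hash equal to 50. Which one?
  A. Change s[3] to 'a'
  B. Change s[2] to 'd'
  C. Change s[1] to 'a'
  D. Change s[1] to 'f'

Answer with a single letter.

Answer: C

Derivation:
Option A: s[3]='c'->'a', delta=(1-3)*13^1 mod 97 = 71, hash=69+71 mod 97 = 43
Option B: s[2]='f'->'d', delta=(4-6)*13^2 mod 97 = 50, hash=69+50 mod 97 = 22
Option C: s[1]='i'->'a', delta=(1-9)*13^3 mod 97 = 78, hash=69+78 mod 97 = 50 <-- target
Option D: s[1]='i'->'f', delta=(6-9)*13^3 mod 97 = 5, hash=69+5 mod 97 = 74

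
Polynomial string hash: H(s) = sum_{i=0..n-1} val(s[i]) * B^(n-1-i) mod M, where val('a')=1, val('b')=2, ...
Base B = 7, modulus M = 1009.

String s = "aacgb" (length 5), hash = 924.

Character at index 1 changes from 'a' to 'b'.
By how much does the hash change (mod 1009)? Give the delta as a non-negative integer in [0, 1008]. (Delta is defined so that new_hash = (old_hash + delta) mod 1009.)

Delta formula: (val(new) - val(old)) * B^(n-1-k) mod M
  val('b') - val('a') = 2 - 1 = 1
  B^(n-1-k) = 7^3 mod 1009 = 343
  Delta = 1 * 343 mod 1009 = 343

Answer: 343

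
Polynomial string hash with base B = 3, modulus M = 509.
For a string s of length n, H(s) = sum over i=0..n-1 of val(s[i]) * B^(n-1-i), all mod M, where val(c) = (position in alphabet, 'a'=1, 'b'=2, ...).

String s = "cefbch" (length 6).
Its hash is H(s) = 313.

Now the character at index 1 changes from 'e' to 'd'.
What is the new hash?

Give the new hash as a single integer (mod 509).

Answer: 232

Derivation:
val('e') = 5, val('d') = 4
Position k = 1, exponent = n-1-k = 4
B^4 mod M = 3^4 mod 509 = 81
Delta = (4 - 5) * 81 mod 509 = 428
New hash = (313 + 428) mod 509 = 232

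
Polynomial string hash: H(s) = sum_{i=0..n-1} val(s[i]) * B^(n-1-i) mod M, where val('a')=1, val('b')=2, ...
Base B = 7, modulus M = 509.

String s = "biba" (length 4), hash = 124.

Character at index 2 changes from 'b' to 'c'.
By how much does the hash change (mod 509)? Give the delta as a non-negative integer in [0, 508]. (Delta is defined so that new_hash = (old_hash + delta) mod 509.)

Delta formula: (val(new) - val(old)) * B^(n-1-k) mod M
  val('c') - val('b') = 3 - 2 = 1
  B^(n-1-k) = 7^1 mod 509 = 7
  Delta = 1 * 7 mod 509 = 7

Answer: 7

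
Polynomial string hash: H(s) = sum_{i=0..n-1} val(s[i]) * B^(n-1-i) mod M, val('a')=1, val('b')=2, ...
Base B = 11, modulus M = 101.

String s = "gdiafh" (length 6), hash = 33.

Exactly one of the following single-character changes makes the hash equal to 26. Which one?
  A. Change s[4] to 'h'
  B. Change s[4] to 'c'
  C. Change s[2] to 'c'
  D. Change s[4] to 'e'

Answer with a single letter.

Option A: s[4]='f'->'h', delta=(8-6)*11^1 mod 101 = 22, hash=33+22 mod 101 = 55
Option B: s[4]='f'->'c', delta=(3-6)*11^1 mod 101 = 68, hash=33+68 mod 101 = 0
Option C: s[2]='i'->'c', delta=(3-9)*11^3 mod 101 = 94, hash=33+94 mod 101 = 26 <-- target
Option D: s[4]='f'->'e', delta=(5-6)*11^1 mod 101 = 90, hash=33+90 mod 101 = 22

Answer: C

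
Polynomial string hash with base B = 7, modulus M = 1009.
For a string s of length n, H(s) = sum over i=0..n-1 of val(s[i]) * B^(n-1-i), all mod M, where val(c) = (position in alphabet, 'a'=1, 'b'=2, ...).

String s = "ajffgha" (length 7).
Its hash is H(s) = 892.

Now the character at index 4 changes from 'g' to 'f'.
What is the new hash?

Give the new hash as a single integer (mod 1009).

val('g') = 7, val('f') = 6
Position k = 4, exponent = n-1-k = 2
B^2 mod M = 7^2 mod 1009 = 49
Delta = (6 - 7) * 49 mod 1009 = 960
New hash = (892 + 960) mod 1009 = 843

Answer: 843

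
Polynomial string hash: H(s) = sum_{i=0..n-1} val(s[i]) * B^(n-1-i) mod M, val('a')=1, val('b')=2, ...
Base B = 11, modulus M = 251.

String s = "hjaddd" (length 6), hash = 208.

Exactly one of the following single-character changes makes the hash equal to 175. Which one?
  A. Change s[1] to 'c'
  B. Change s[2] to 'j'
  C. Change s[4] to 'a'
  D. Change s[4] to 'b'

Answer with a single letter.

Option A: s[1]='j'->'c', delta=(3-10)*11^4 mod 251 = 172, hash=208+172 mod 251 = 129
Option B: s[2]='a'->'j', delta=(10-1)*11^3 mod 251 = 182, hash=208+182 mod 251 = 139
Option C: s[4]='d'->'a', delta=(1-4)*11^1 mod 251 = 218, hash=208+218 mod 251 = 175 <-- target
Option D: s[4]='d'->'b', delta=(2-4)*11^1 mod 251 = 229, hash=208+229 mod 251 = 186

Answer: C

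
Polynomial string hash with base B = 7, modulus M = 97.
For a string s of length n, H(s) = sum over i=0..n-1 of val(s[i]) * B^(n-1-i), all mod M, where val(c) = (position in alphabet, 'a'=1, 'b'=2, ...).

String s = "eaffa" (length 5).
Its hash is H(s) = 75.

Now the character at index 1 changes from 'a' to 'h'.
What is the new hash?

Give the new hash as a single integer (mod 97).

Answer: 51

Derivation:
val('a') = 1, val('h') = 8
Position k = 1, exponent = n-1-k = 3
B^3 mod M = 7^3 mod 97 = 52
Delta = (8 - 1) * 52 mod 97 = 73
New hash = (75 + 73) mod 97 = 51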